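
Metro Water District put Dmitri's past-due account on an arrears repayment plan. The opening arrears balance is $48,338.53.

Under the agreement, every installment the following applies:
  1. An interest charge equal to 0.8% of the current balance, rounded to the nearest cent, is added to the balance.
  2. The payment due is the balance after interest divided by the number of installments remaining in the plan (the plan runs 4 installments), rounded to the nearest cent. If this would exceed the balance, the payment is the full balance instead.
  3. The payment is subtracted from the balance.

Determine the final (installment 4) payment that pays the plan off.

$12,476.01

Installment 1: opening $48,338.53; interest $386.71 → $48,725.24; payment $12,181.31; balance $36,543.93
Installment 2: opening $36,543.93; interest $292.35 → $36,836.28; payment $12,278.76; balance $24,557.52
Installment 3: opening $24,557.52; interest $196.46 → $24,753.98; payment $12,376.99; balance $12,376.99
Installment 4: opening $12,376.99; interest $99.02 → $12,476.01; payment $12,476.01; balance $0.00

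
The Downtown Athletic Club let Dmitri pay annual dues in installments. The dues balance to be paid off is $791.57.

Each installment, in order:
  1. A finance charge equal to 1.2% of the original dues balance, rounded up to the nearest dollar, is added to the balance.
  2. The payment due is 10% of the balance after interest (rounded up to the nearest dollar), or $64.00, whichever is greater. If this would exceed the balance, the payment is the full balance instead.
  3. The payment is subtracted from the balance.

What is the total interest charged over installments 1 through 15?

$150.00

Installment 1: $791.57 +$10.00 interest = $801.57; pay $81.00 → $720.57
Installment 2: $720.57 +$10.00 interest = $730.57; pay $74.00 → $656.57
Installment 3: $656.57 +$10.00 interest = $666.57; pay $67.00 → $599.57
Installment 4: $599.57 +$10.00 interest = $609.57; pay $64.00 → $545.57
Installment 5: $545.57 +$10.00 interest = $555.57; pay $64.00 → $491.57
Installment 6: $491.57 +$10.00 interest = $501.57; pay $64.00 → $437.57
Installment 7: $437.57 +$10.00 interest = $447.57; pay $64.00 → $383.57
Installment 8: $383.57 +$10.00 interest = $393.57; pay $64.00 → $329.57
Installment 9: $329.57 +$10.00 interest = $339.57; pay $64.00 → $275.57
Installment 10: $275.57 +$10.00 interest = $285.57; pay $64.00 → $221.57
Installment 11: $221.57 +$10.00 interest = $231.57; pay $64.00 → $167.57
Installment 12: $167.57 +$10.00 interest = $177.57; pay $64.00 → $113.57
Installment 13: $113.57 +$10.00 interest = $123.57; pay $64.00 → $59.57
Installment 14: $59.57 +$10.00 interest = $69.57; pay $64.00 → $5.57
Installment 15: $5.57 +$10.00 interest = $15.57; pay $15.57 → $0.00
Total interest: $10.00 + $10.00 + $10.00 + $10.00 + $10.00 + $10.00 + $10.00 + $10.00 + $10.00 + $10.00 + $10.00 + $10.00 + $10.00 + $10.00 + $10.00 = $150.00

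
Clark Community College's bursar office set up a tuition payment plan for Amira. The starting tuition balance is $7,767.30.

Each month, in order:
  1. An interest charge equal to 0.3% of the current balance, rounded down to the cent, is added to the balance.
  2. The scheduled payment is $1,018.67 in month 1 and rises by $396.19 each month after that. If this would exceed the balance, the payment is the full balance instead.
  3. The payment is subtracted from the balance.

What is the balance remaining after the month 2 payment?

$5,377.38

Month 1: $7,767.30 +$23.30 interest = $7,790.60; pay $1,018.67 → $6,771.93
Month 2: $6,771.93 +$20.31 interest = $6,792.24; pay $1,414.86 → $5,377.38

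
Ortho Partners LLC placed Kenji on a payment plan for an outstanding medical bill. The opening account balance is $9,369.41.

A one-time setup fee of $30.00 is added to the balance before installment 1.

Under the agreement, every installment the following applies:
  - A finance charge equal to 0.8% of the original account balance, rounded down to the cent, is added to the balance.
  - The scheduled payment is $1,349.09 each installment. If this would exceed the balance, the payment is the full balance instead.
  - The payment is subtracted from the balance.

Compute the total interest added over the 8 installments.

$599.60

Installment 1: opening $9,399.41; interest $74.95 → $9,474.36; payment $1,349.09; balance $8,125.27
Installment 2: opening $8,125.27; interest $74.95 → $8,200.22; payment $1,349.09; balance $6,851.13
Installment 3: opening $6,851.13; interest $74.95 → $6,926.08; payment $1,349.09; balance $5,576.99
Installment 4: opening $5,576.99; interest $74.95 → $5,651.94; payment $1,349.09; balance $4,302.85
Installment 5: opening $4,302.85; interest $74.95 → $4,377.80; payment $1,349.09; balance $3,028.71
Installment 6: opening $3,028.71; interest $74.95 → $3,103.66; payment $1,349.09; balance $1,754.57
Installment 7: opening $1,754.57; interest $74.95 → $1,829.52; payment $1,349.09; balance $480.43
Installment 8: opening $480.43; interest $74.95 → $555.38; payment $555.38; balance $0.00
Total interest: $74.95 + $74.95 + $74.95 + $74.95 + $74.95 + $74.95 + $74.95 + $74.95 = $599.60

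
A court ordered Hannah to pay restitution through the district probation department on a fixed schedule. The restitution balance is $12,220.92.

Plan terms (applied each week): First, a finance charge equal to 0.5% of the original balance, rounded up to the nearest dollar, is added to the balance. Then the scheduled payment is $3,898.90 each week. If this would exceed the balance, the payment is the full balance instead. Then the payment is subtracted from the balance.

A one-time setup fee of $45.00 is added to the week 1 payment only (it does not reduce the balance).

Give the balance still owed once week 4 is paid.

$0.00

# | Opening | Interest | Payment | Fee | End bal
1 | $12,220.92 | $62.00 | $3,898.90 | $45.00 | $8,384.02
2 | $8,384.02 | $62.00 | $3,898.90 | — | $4,547.12
3 | $4,547.12 | $62.00 | $3,898.90 | — | $710.22
4 | $710.22 | $62.00 | $772.22 | — | $0.00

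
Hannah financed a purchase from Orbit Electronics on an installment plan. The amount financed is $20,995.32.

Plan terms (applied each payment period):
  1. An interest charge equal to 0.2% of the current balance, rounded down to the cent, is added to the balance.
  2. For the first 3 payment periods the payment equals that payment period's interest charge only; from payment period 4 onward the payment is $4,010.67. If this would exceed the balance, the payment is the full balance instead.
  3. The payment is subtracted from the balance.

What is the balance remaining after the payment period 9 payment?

$0.00

Payment period 1: opening $20,995.32; interest $41.99 → $21,037.31; payment $41.99; balance $20,995.32
Payment period 2: opening $20,995.32; interest $41.99 → $21,037.31; payment $41.99; balance $20,995.32
Payment period 3: opening $20,995.32; interest $41.99 → $21,037.31; payment $41.99; balance $20,995.32
Payment period 4: opening $20,995.32; interest $41.99 → $21,037.31; payment $4,010.67; balance $17,026.64
Payment period 5: opening $17,026.64; interest $34.05 → $17,060.69; payment $4,010.67; balance $13,050.02
Payment period 6: opening $13,050.02; interest $26.10 → $13,076.12; payment $4,010.67; balance $9,065.45
Payment period 7: opening $9,065.45; interest $18.13 → $9,083.58; payment $4,010.67; balance $5,072.91
Payment period 8: opening $5,072.91; interest $10.14 → $5,083.05; payment $4,010.67; balance $1,072.38
Payment period 9: opening $1,072.38; interest $2.14 → $1,074.52; payment $1,074.52; balance $0.00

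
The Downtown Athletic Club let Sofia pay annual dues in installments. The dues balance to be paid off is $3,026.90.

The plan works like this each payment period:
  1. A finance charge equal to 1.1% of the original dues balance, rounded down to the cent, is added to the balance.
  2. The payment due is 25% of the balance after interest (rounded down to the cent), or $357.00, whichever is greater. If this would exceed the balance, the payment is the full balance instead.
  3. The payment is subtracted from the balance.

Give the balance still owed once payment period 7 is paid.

# | Opening | Interest | Payment | End bal
1 | $3,026.90 | $33.29 | $765.04 | $2,295.15
2 | $2,295.15 | $33.29 | $582.11 | $1,746.33
3 | $1,746.33 | $33.29 | $444.90 | $1,334.72
4 | $1,334.72 | $33.29 | $357.00 | $1,011.01
5 | $1,011.01 | $33.29 | $357.00 | $687.30
6 | $687.30 | $33.29 | $357.00 | $363.59
7 | $363.59 | $33.29 | $357.00 | $39.88

$39.88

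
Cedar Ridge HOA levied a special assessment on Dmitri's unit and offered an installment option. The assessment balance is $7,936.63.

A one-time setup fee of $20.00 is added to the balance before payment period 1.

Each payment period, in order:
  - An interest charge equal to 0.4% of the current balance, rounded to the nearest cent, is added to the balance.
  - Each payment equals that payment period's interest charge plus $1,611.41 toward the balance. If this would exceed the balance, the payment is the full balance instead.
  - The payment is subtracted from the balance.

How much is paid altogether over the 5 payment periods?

# | Opening | Interest | Payment | End bal
1 | $7,956.63 | $31.83 | $1,643.24 | $6,345.22
2 | $6,345.22 | $25.38 | $1,636.79 | $4,733.81
3 | $4,733.81 | $18.94 | $1,630.35 | $3,122.40
4 | $3,122.40 | $12.49 | $1,623.90 | $1,510.99
5 | $1,510.99 | $6.04 | $1,517.03 | $0.00
Total paid: $8,051.31

$8,051.31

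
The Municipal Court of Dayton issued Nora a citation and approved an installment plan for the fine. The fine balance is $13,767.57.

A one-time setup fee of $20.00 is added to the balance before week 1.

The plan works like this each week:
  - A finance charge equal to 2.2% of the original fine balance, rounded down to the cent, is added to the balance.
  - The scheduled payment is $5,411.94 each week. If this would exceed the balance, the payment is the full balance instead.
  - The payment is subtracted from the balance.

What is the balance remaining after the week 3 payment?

Week 1: opening $13,787.57; interest $302.88 → $14,090.45; payment $5,411.94; balance $8,678.51
Week 2: opening $8,678.51; interest $302.88 → $8,981.39; payment $5,411.94; balance $3,569.45
Week 3: opening $3,569.45; interest $302.88 → $3,872.33; payment $3,872.33; balance $0.00

$0.00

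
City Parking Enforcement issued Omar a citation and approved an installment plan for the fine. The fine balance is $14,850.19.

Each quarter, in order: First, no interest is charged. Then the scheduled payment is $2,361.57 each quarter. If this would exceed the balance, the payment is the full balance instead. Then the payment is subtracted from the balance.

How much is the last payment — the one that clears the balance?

Quarter 1: opening $14,850.19; payment $2,361.57; balance $12,488.62
Quarter 2: opening $12,488.62; payment $2,361.57; balance $10,127.05
Quarter 3: opening $10,127.05; payment $2,361.57; balance $7,765.48
Quarter 4: opening $7,765.48; payment $2,361.57; balance $5,403.91
Quarter 5: opening $5,403.91; payment $2,361.57; balance $3,042.34
Quarter 6: opening $3,042.34; payment $2,361.57; balance $680.77
Quarter 7: opening $680.77; payment $680.77; balance $0.00

$680.77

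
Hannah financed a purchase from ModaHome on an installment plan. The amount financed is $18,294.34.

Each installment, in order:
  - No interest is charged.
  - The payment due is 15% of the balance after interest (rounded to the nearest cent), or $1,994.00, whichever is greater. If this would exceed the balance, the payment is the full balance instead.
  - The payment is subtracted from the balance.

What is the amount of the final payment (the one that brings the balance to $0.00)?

Installment 1: opening $18,294.34; payment $2,744.15; balance $15,550.19
Installment 2: opening $15,550.19; payment $2,332.53; balance $13,217.66
Installment 3: opening $13,217.66; payment $1,994.00; balance $11,223.66
Installment 4: opening $11,223.66; payment $1,994.00; balance $9,229.66
Installment 5: opening $9,229.66; payment $1,994.00; balance $7,235.66
Installment 6: opening $7,235.66; payment $1,994.00; balance $5,241.66
Installment 7: opening $5,241.66; payment $1,994.00; balance $3,247.66
Installment 8: opening $3,247.66; payment $1,994.00; balance $1,253.66
Installment 9: opening $1,253.66; payment $1,253.66; balance $0.00

$1,253.66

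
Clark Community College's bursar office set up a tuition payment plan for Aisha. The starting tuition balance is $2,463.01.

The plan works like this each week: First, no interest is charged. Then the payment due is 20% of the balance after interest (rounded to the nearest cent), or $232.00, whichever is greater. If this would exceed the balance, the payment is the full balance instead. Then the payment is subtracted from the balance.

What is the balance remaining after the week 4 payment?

$1,008.85

Week 1: opening $2,463.01; payment $492.60; balance $1,970.41
Week 2: opening $1,970.41; payment $394.08; balance $1,576.33
Week 3: opening $1,576.33; payment $315.27; balance $1,261.06
Week 4: opening $1,261.06; payment $252.21; balance $1,008.85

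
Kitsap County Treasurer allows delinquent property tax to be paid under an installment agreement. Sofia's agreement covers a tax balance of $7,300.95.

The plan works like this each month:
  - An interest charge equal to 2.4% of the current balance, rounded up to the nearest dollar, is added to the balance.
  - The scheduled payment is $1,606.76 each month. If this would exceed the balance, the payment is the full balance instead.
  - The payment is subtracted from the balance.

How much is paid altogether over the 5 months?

$7,826.95

Month 1: opening $7,300.95; interest $176.00 → $7,476.95; payment $1,606.76; balance $5,870.19
Month 2: opening $5,870.19; interest $141.00 → $6,011.19; payment $1,606.76; balance $4,404.43
Month 3: opening $4,404.43; interest $106.00 → $4,510.43; payment $1,606.76; balance $2,903.67
Month 4: opening $2,903.67; interest $70.00 → $2,973.67; payment $1,606.76; balance $1,366.91
Month 5: opening $1,366.91; interest $33.00 → $1,399.91; payment $1,399.91; balance $0.00
Total paid: $7,826.95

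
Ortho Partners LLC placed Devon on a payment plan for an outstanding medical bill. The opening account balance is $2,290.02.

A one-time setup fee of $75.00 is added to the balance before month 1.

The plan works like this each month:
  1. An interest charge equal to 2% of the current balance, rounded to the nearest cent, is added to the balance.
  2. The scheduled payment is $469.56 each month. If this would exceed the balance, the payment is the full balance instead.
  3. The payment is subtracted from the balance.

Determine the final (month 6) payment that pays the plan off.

# | Opening | Interest | Payment | End bal
1 | $2,365.02 | $47.30 | $469.56 | $1,942.76
2 | $1,942.76 | $38.86 | $469.56 | $1,512.06
3 | $1,512.06 | $30.24 | $469.56 | $1,072.74
4 | $1,072.74 | $21.45 | $469.56 | $624.63
5 | $624.63 | $12.49 | $469.56 | $167.56
6 | $167.56 | $3.35 | $170.91 | $0.00

$170.91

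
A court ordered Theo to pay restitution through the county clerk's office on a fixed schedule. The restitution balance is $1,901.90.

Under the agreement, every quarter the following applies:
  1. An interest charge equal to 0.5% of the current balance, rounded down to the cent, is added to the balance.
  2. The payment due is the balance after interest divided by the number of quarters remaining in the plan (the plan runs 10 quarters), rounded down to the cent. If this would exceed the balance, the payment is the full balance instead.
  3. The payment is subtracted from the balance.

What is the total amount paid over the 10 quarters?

Quarter 1: $1,901.90 +$9.50 interest = $1,911.40; pay $191.14 → $1,720.26
Quarter 2: $1,720.26 +$8.60 interest = $1,728.86; pay $192.09 → $1,536.77
Quarter 3: $1,536.77 +$7.68 interest = $1,544.45; pay $193.05 → $1,351.40
Quarter 4: $1,351.40 +$6.75 interest = $1,358.15; pay $194.02 → $1,164.13
Quarter 5: $1,164.13 +$5.82 interest = $1,169.95; pay $194.99 → $974.96
Quarter 6: $974.96 +$4.87 interest = $979.83; pay $195.96 → $783.87
Quarter 7: $783.87 +$3.91 interest = $787.78; pay $196.94 → $590.84
Quarter 8: $590.84 +$2.95 interest = $593.79; pay $197.93 → $395.86
Quarter 9: $395.86 +$1.97 interest = $397.83; pay $198.91 → $198.92
Quarter 10: $198.92 +$0.99 interest = $199.91; pay $199.91 → $0.00
Total paid: $1,954.94

$1,954.94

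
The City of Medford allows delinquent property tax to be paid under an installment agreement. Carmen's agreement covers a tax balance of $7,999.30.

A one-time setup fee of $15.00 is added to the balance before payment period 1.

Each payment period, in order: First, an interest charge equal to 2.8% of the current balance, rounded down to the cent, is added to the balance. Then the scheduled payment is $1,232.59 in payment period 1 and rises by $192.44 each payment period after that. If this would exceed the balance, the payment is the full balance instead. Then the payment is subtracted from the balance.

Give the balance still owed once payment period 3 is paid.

# | Opening | Interest | Payment | End bal
1 | $8,014.30 | $224.40 | $1,232.59 | $7,006.11
2 | $7,006.11 | $196.17 | $1,425.03 | $5,777.25
3 | $5,777.25 | $161.76 | $1,617.47 | $4,321.54

$4,321.54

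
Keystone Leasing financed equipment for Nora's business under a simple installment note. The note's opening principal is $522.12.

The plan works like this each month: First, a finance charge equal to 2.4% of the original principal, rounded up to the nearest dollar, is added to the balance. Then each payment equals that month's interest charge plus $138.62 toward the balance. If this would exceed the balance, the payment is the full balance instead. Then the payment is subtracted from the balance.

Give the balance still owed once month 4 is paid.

Month 1: opening $522.12; interest $13.00 → $535.12; payment $151.62; balance $383.50
Month 2: opening $383.50; interest $13.00 → $396.50; payment $151.62; balance $244.88
Month 3: opening $244.88; interest $13.00 → $257.88; payment $151.62; balance $106.26
Month 4: opening $106.26; interest $13.00 → $119.26; payment $119.26; balance $0.00

$0.00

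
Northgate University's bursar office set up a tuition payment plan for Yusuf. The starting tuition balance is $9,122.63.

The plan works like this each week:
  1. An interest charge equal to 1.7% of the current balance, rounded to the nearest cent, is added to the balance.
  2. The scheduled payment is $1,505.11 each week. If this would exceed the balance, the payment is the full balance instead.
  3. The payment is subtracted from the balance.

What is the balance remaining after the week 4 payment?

Week 1: opening $9,122.63; interest $155.08 → $9,277.71; payment $1,505.11; balance $7,772.60
Week 2: opening $7,772.60; interest $132.13 → $7,904.73; payment $1,505.11; balance $6,399.62
Week 3: opening $6,399.62; interest $108.79 → $6,508.41; payment $1,505.11; balance $5,003.30
Week 4: opening $5,003.30; interest $85.06 → $5,088.36; payment $1,505.11; balance $3,583.25

$3,583.25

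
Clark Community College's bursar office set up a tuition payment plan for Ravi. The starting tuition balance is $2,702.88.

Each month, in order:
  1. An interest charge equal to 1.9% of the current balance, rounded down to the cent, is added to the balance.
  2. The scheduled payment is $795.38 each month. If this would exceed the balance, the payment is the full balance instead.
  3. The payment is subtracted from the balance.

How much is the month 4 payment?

# | Opening | Interest | Payment | End bal
1 | $2,702.88 | $51.35 | $795.38 | $1,958.85
2 | $1,958.85 | $37.21 | $795.38 | $1,200.68
3 | $1,200.68 | $22.81 | $795.38 | $428.11
4 | $428.11 | $8.13 | $436.24 | $0.00

$436.24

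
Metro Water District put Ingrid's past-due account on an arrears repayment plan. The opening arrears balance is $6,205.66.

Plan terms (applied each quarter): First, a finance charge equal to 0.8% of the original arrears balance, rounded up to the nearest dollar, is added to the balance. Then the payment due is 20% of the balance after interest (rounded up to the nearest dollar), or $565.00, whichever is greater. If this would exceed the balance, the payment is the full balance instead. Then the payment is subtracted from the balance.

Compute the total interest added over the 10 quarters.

Quarter 1: opening $6,205.66; interest $50.00 → $6,255.66; payment $1,252.00; balance $5,003.66
Quarter 2: opening $5,003.66; interest $50.00 → $5,053.66; payment $1,011.00; balance $4,042.66
Quarter 3: opening $4,042.66; interest $50.00 → $4,092.66; payment $819.00; balance $3,273.66
Quarter 4: opening $3,273.66; interest $50.00 → $3,323.66; payment $665.00; balance $2,658.66
Quarter 5: opening $2,658.66; interest $50.00 → $2,708.66; payment $565.00; balance $2,143.66
Quarter 6: opening $2,143.66; interest $50.00 → $2,193.66; payment $565.00; balance $1,628.66
Quarter 7: opening $1,628.66; interest $50.00 → $1,678.66; payment $565.00; balance $1,113.66
Quarter 8: opening $1,113.66; interest $50.00 → $1,163.66; payment $565.00; balance $598.66
Quarter 9: opening $598.66; interest $50.00 → $648.66; payment $565.00; balance $83.66
Quarter 10: opening $83.66; interest $50.00 → $133.66; payment $133.66; balance $0.00
Total interest: $50.00 + $50.00 + $50.00 + $50.00 + $50.00 + $50.00 + $50.00 + $50.00 + $50.00 + $50.00 = $500.00

$500.00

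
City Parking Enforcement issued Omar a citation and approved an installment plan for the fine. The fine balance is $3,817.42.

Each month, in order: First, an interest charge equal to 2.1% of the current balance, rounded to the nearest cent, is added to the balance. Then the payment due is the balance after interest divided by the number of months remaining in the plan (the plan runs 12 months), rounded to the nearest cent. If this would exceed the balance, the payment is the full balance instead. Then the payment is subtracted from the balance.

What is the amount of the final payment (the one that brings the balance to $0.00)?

$408.23

Month 1: opening $3,817.42; interest $80.17 → $3,897.59; payment $324.80; balance $3,572.79
Month 2: opening $3,572.79; interest $75.03 → $3,647.82; payment $331.62; balance $3,316.20
Month 3: opening $3,316.20; interest $69.64 → $3,385.84; payment $338.58; balance $3,047.26
Month 4: opening $3,047.26; interest $63.99 → $3,111.25; payment $345.69; balance $2,765.56
Month 5: opening $2,765.56; interest $58.08 → $2,823.64; payment $352.96; balance $2,470.68
Month 6: opening $2,470.68; interest $51.88 → $2,522.56; payment $360.37; balance $2,162.19
Month 7: opening $2,162.19; interest $45.41 → $2,207.60; payment $367.93; balance $1,839.67
Month 8: opening $1,839.67; interest $38.63 → $1,878.30; payment $375.66; balance $1,502.64
Month 9: opening $1,502.64; interest $31.56 → $1,534.20; payment $383.55; balance $1,150.65
Month 10: opening $1,150.65; interest $24.16 → $1,174.81; payment $391.60; balance $783.21
Month 11: opening $783.21; interest $16.45 → $799.66; payment $399.83; balance $399.83
Month 12: opening $399.83; interest $8.40 → $408.23; payment $408.23; balance $0.00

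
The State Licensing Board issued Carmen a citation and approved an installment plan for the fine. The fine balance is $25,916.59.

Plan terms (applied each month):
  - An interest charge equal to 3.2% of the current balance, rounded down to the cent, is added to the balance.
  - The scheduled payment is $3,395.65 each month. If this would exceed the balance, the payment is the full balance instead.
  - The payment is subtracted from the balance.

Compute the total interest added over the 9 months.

$4,275.83

Month 1: $25,916.59 +$829.33 interest = $26,745.92; pay $3,395.65 → $23,350.27
Month 2: $23,350.27 +$747.20 interest = $24,097.47; pay $3,395.65 → $20,701.82
Month 3: $20,701.82 +$662.45 interest = $21,364.27; pay $3,395.65 → $17,968.62
Month 4: $17,968.62 +$574.99 interest = $18,543.61; pay $3,395.65 → $15,147.96
Month 5: $15,147.96 +$484.73 interest = $15,632.69; pay $3,395.65 → $12,237.04
Month 6: $12,237.04 +$391.58 interest = $12,628.62; pay $3,395.65 → $9,232.97
Month 7: $9,232.97 +$295.45 interest = $9,528.42; pay $3,395.65 → $6,132.77
Month 8: $6,132.77 +$196.24 interest = $6,329.01; pay $3,395.65 → $2,933.36
Month 9: $2,933.36 +$93.86 interest = $3,027.22; pay $3,027.22 → $0.00
Total interest: $829.33 + $747.20 + $662.45 + $574.99 + $484.73 + $391.58 + $295.45 + $196.24 + $93.86 = $4,275.83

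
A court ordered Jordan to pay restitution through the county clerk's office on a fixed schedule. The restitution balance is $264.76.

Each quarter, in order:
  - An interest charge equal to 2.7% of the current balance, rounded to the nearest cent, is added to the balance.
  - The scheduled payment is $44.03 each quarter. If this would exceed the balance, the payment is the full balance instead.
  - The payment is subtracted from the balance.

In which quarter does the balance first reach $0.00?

Quarter 1: $264.76 +$7.15 interest = $271.91; pay $44.03 → $227.88
Quarter 2: $227.88 +$6.15 interest = $234.03; pay $44.03 → $190.00
Quarter 3: $190.00 +$5.13 interest = $195.13; pay $44.03 → $151.10
Quarter 4: $151.10 +$4.08 interest = $155.18; pay $44.03 → $111.15
Quarter 5: $111.15 +$3.00 interest = $114.15; pay $44.03 → $70.12
Quarter 6: $70.12 +$1.89 interest = $72.01; pay $44.03 → $27.98
Quarter 7: $27.98 +$0.76 interest = $28.74; pay $28.74 → $0.00
Balance reaches $0.00 in quarter 7.

7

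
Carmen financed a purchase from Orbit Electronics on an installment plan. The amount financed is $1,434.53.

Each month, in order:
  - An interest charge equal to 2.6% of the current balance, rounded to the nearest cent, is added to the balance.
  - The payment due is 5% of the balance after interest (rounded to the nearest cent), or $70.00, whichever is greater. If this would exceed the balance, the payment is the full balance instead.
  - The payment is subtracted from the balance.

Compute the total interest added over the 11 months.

$358.17

# | Opening | Interest | Payment | End bal
1 | $1,434.53 | $37.30 | $73.59 | $1,398.24
2 | $1,398.24 | $36.35 | $71.73 | $1,362.86
3 | $1,362.86 | $35.43 | $70.00 | $1,328.29
4 | $1,328.29 | $34.54 | $70.00 | $1,292.83
5 | $1,292.83 | $33.61 | $70.00 | $1,256.44
6 | $1,256.44 | $32.67 | $70.00 | $1,219.11
7 | $1,219.11 | $31.70 | $70.00 | $1,180.81
8 | $1,180.81 | $30.70 | $70.00 | $1,141.51
9 | $1,141.51 | $29.68 | $70.00 | $1,101.19
10 | $1,101.19 | $28.63 | $70.00 | $1,059.82
11 | $1,059.82 | $27.56 | $70.00 | $1,017.38
Total interest: $37.30 + $36.35 + $35.43 + $34.54 + $33.61 + $32.67 + $31.70 + $30.70 + $29.68 + $28.63 + $27.56 = $358.17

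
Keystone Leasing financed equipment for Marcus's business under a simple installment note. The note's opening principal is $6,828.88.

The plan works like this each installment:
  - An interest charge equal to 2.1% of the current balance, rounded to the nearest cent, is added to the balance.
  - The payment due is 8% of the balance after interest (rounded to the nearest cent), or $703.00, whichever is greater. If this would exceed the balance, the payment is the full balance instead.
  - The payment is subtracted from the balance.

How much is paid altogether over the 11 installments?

$7,717.56

Installment 1: opening $6,828.88; interest $143.41 → $6,972.29; payment $703.00; balance $6,269.29
Installment 2: opening $6,269.29; interest $131.66 → $6,400.95; payment $703.00; balance $5,697.95
Installment 3: opening $5,697.95; interest $119.66 → $5,817.61; payment $703.00; balance $5,114.61
Installment 4: opening $5,114.61; interest $107.41 → $5,222.02; payment $703.00; balance $4,519.02
Installment 5: opening $4,519.02; interest $94.90 → $4,613.92; payment $703.00; balance $3,910.92
Installment 6: opening $3,910.92; interest $82.13 → $3,993.05; payment $703.00; balance $3,290.05
Installment 7: opening $3,290.05; interest $69.09 → $3,359.14; payment $703.00; balance $2,656.14
Installment 8: opening $2,656.14; interest $55.78 → $2,711.92; payment $703.00; balance $2,008.92
Installment 9: opening $2,008.92; interest $42.19 → $2,051.11; payment $703.00; balance $1,348.11
Installment 10: opening $1,348.11; interest $28.31 → $1,376.42; payment $703.00; balance $673.42
Installment 11: opening $673.42; interest $14.14 → $687.56; payment $687.56; balance $0.00
Total paid: $7,717.56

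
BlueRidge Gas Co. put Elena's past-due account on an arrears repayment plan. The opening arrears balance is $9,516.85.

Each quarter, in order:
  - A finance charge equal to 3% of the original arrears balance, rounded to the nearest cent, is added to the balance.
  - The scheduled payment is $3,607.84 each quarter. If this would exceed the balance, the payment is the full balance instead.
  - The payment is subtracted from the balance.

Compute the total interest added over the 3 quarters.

$856.53

# | Opening | Interest | Payment | End bal
1 | $9,516.85 | $285.51 | $3,607.84 | $6,194.52
2 | $6,194.52 | $285.51 | $3,607.84 | $2,872.19
3 | $2,872.19 | $285.51 | $3,157.70 | $0.00
Total interest: $285.51 + $285.51 + $285.51 = $856.53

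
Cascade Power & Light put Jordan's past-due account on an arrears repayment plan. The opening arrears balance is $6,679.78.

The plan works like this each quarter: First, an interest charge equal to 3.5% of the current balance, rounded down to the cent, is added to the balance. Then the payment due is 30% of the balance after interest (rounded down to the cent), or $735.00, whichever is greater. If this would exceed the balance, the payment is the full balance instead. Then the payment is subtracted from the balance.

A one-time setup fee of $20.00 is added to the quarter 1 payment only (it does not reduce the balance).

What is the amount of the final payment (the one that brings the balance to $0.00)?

# | Opening | Interest | Payment | Fee | End bal
1 | $6,679.78 | $233.79 | $2,074.07 | $20.00 | $4,839.50
2 | $4,839.50 | $169.38 | $1,502.66 | — | $3,506.22
3 | $3,506.22 | $122.71 | $1,088.67 | — | $2,540.26
4 | $2,540.26 | $88.90 | $788.74 | — | $1,840.42
5 | $1,840.42 | $64.41 | $735.00 | — | $1,169.83
6 | $1,169.83 | $40.94 | $735.00 | — | $475.77
7 | $475.77 | $16.65 | $492.42 | — | $0.00

$492.42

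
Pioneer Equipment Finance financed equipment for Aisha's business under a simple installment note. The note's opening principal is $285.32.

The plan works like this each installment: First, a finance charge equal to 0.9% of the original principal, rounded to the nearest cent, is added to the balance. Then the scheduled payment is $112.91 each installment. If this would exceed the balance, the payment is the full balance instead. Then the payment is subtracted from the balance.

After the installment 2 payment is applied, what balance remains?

# | Opening | Interest | Payment | End bal
1 | $285.32 | $2.57 | $112.91 | $174.98
2 | $174.98 | $2.57 | $112.91 | $64.64

$64.64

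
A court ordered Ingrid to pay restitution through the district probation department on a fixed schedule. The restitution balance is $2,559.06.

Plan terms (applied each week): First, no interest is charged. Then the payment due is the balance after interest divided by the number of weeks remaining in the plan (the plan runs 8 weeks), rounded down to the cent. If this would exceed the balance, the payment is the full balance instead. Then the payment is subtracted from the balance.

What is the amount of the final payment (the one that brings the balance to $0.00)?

# | Opening | Payment | End bal
1 | $2,559.06 | $319.88 | $2,239.18
2 | $2,239.18 | $319.88 | $1,919.30
3 | $1,919.30 | $319.88 | $1,599.42
4 | $1,599.42 | $319.88 | $1,279.54
5 | $1,279.54 | $319.88 | $959.66
6 | $959.66 | $319.88 | $639.78
7 | $639.78 | $319.89 | $319.89
8 | $319.89 | $319.89 | $0.00

$319.89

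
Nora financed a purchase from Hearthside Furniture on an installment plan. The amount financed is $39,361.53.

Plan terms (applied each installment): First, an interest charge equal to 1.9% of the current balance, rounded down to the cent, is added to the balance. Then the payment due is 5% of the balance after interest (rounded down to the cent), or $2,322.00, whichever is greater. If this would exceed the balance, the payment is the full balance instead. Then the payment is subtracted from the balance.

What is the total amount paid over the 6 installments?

Installment 1: $39,361.53 +$747.86 interest = $40,109.39; pay $2,322.00 → $37,787.39
Installment 2: $37,787.39 +$717.96 interest = $38,505.35; pay $2,322.00 → $36,183.35
Installment 3: $36,183.35 +$687.48 interest = $36,870.83; pay $2,322.00 → $34,548.83
Installment 4: $34,548.83 +$656.42 interest = $35,205.25; pay $2,322.00 → $32,883.25
Installment 5: $32,883.25 +$624.78 interest = $33,508.03; pay $2,322.00 → $31,186.03
Installment 6: $31,186.03 +$592.53 interest = $31,778.56; pay $2,322.00 → $29,456.56
Total paid: $13,932.00

$13,932.00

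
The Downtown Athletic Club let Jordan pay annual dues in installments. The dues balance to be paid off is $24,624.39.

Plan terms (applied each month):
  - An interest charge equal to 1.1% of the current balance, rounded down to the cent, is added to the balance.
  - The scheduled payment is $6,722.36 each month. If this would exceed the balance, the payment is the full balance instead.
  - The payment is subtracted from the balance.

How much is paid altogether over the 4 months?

$25,278.91

Month 1: $24,624.39 +$270.86 interest = $24,895.25; pay $6,722.36 → $18,172.89
Month 2: $18,172.89 +$199.90 interest = $18,372.79; pay $6,722.36 → $11,650.43
Month 3: $11,650.43 +$128.15 interest = $11,778.58; pay $6,722.36 → $5,056.22
Month 4: $5,056.22 +$55.61 interest = $5,111.83; pay $5,111.83 → $0.00
Total paid: $25,278.91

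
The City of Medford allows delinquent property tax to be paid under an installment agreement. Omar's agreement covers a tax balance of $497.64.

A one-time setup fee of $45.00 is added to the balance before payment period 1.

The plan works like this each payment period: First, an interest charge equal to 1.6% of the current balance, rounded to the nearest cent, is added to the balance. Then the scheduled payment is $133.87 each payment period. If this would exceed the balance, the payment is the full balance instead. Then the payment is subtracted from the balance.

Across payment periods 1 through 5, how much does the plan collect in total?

# | Opening | Interest | Payment | End bal
1 | $542.64 | $8.68 | $133.87 | $417.45
2 | $417.45 | $6.68 | $133.87 | $290.26
3 | $290.26 | $4.64 | $133.87 | $161.03
4 | $161.03 | $2.58 | $133.87 | $29.74
5 | $29.74 | $0.48 | $30.22 | $0.00
Total paid: $565.70

$565.70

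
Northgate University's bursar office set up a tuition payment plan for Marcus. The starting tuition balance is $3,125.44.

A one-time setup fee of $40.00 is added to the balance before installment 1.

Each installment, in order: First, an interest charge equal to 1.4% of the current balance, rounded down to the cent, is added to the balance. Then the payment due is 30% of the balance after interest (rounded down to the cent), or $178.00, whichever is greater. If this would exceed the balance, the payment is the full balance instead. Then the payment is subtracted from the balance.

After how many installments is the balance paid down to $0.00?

9

Installment 1: $3,165.44 +$44.31 interest = $3,209.75; pay $962.92 → $2,246.83
Installment 2: $2,246.83 +$31.45 interest = $2,278.28; pay $683.48 → $1,594.80
Installment 3: $1,594.80 +$22.32 interest = $1,617.12; pay $485.13 → $1,131.99
Installment 4: $1,131.99 +$15.84 interest = $1,147.83; pay $344.34 → $803.49
Installment 5: $803.49 +$11.24 interest = $814.73; pay $244.41 → $570.32
Installment 6: $570.32 +$7.98 interest = $578.30; pay $178.00 → $400.30
Installment 7: $400.30 +$5.60 interest = $405.90; pay $178.00 → $227.90
Installment 8: $227.90 +$3.19 interest = $231.09; pay $178.00 → $53.09
Installment 9: $53.09 +$0.74 interest = $53.83; pay $53.83 → $0.00
Balance reaches $0.00 in installment 9.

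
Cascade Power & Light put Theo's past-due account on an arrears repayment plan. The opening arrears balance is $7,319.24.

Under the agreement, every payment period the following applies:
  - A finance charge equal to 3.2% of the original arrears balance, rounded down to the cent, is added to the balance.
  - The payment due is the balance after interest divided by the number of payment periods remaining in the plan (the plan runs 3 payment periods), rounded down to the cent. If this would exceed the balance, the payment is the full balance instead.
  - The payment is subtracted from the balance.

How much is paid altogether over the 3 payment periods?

$8,021.87

Payment period 1: $7,319.24 +$234.21 interest = $7,553.45; pay $2,517.81 → $5,035.64
Payment period 2: $5,035.64 +$234.21 interest = $5,269.85; pay $2,634.92 → $2,634.93
Payment period 3: $2,634.93 +$234.21 interest = $2,869.14; pay $2,869.14 → $0.00
Total paid: $8,021.87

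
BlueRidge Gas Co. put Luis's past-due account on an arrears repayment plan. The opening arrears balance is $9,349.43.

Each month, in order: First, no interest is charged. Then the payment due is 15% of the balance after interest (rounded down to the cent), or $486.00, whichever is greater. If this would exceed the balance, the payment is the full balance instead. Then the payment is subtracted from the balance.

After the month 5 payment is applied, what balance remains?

$4,148.41

Month 1: opening $9,349.43; payment $1,402.41; balance $7,947.02
Month 2: opening $7,947.02; payment $1,192.05; balance $6,754.97
Month 3: opening $6,754.97; payment $1,013.24; balance $5,741.73
Month 4: opening $5,741.73; payment $861.25; balance $4,880.48
Month 5: opening $4,880.48; payment $732.07; balance $4,148.41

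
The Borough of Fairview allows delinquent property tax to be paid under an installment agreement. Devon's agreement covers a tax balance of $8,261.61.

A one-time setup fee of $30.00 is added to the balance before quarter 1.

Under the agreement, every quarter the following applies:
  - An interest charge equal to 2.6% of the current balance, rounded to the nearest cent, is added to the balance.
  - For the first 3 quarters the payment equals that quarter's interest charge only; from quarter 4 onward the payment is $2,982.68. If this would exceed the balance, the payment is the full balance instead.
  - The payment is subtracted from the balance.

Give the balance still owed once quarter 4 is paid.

$5,524.51

Quarter 1: $8,291.61 +$215.58 interest = $8,507.19; pay $215.58 → $8,291.61
Quarter 2: $8,291.61 +$215.58 interest = $8,507.19; pay $215.58 → $8,291.61
Quarter 3: $8,291.61 +$215.58 interest = $8,507.19; pay $215.58 → $8,291.61
Quarter 4: $8,291.61 +$215.58 interest = $8,507.19; pay $2,982.68 → $5,524.51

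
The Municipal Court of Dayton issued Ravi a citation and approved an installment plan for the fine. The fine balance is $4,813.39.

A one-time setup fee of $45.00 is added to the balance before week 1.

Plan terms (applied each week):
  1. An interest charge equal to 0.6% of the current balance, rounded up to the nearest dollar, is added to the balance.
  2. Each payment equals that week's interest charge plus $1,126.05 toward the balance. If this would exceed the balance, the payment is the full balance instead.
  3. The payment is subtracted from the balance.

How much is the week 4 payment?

# | Opening | Interest | Payment | End bal
1 | $4,858.39 | $30.00 | $1,156.05 | $3,732.34
2 | $3,732.34 | $23.00 | $1,149.05 | $2,606.29
3 | $2,606.29 | $16.00 | $1,142.05 | $1,480.24
4 | $1,480.24 | $9.00 | $1,135.05 | $354.19

$1,135.05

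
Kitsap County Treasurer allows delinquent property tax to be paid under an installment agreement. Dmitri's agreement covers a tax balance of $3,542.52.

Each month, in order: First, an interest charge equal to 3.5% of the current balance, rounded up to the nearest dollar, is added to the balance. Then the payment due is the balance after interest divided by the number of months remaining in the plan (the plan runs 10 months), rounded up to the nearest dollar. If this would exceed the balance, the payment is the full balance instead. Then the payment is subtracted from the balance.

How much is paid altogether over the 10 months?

$4,305.52

Month 1: opening $3,542.52; interest $124.00 → $3,666.52; payment $367.00; balance $3,299.52
Month 2: opening $3,299.52; interest $116.00 → $3,415.52; payment $380.00; balance $3,035.52
Month 3: opening $3,035.52; interest $107.00 → $3,142.52; payment $393.00; balance $2,749.52
Month 4: opening $2,749.52; interest $97.00 → $2,846.52; payment $407.00; balance $2,439.52
Month 5: opening $2,439.52; interest $86.00 → $2,525.52; payment $421.00; balance $2,104.52
Month 6: opening $2,104.52; interest $74.00 → $2,178.52; payment $436.00; balance $1,742.52
Month 7: opening $1,742.52; interest $61.00 → $1,803.52; payment $451.00; balance $1,352.52
Month 8: opening $1,352.52; interest $48.00 → $1,400.52; payment $467.00; balance $933.52
Month 9: opening $933.52; interest $33.00 → $966.52; payment $484.00; balance $482.52
Month 10: opening $482.52; interest $17.00 → $499.52; payment $499.52; balance $0.00
Total paid: $4,305.52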